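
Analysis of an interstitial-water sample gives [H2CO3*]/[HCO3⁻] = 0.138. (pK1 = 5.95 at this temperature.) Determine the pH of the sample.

pH = 6.81

From K1 = [H⁺][HCO3⁻]/[H2CO3*]:  pH = pK1 − log₁₀([H2CO3*]/[HCO3⁻])
log₁₀(0.138) = -0.860
pH = 5.95 − (-0.860) = 6.81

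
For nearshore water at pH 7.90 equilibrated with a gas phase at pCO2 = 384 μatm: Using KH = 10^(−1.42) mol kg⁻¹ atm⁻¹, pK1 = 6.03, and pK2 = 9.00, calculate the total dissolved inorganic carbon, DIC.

[CO2*] = KH · pCO2 = 10^(−1.42) × 384×10^-6 = 1.460×10^-5 mol/kg
α₀ = 1/(1 + K1/[H⁺] + K1K2/[H⁺]²) = 1/(1 + 10^+1.87 + 10^+0.77) = 0.01234
DIC = [CO2*]/α₀ = 1.460×10^-5 / 0.01234 = 1.18 mmol/kg

DIC = 1.18 mmol/kg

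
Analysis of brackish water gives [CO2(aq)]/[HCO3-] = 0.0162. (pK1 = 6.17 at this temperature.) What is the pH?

From K1 = [H⁺][HCO3-]/[CO2(aq)]:  pH = pK1 − log₁₀([CO2(aq)]/[HCO3-])
log₁₀(0.0162) = -1.790
pH = 6.17 − (-1.790) = 7.96

pH = 7.96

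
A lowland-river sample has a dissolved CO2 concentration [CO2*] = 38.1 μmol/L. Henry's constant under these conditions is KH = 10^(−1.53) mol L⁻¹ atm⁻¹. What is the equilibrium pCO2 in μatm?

pCO2 = 1290 μatm

KH = 10^(−1.53) = 2.951×10^-2 mol L⁻¹ atm⁻¹
pCO2 = [CO2*]/KH = 38.1×10^-6 / 2.951×10^-2 = 1.29×10^-3 atm = 1290 μatm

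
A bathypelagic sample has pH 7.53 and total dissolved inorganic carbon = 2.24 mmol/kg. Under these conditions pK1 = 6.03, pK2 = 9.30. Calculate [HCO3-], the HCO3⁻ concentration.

α₁ = 1 / (1 + [H⁺]/K1 + K2/[H⁺]) = 1 / (1 + 10^-1.50 + 10^-1.77)
   = 1 / (1 + 0.031623 + 0.016982) = 1/1.0486 = 0.9536
[HCO3⁻] = α₁ × DIC = 0.9536 × 2.24 = 2.14 mmol/kg

[HCO3⁻] = 2.14 mmol/kg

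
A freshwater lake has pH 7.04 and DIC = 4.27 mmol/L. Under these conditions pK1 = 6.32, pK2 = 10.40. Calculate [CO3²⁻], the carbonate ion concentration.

[CO3²⁻] = 1.57 μmol/L

α₂ = 1 / (1 + [H⁺]/K2 + [H⁺]²/(K1K2)) = 1 / (1 + 10^+3.36 + 10^+2.64)
   = 1 / (1 + 2290.9 + 436.52) = 1/2728.4 = 0.0003665
[CO3²⁻] = α₂ × DIC = 0.0003665 × 4.27 = 0.00157 mmol/L = 1.57 μmol/L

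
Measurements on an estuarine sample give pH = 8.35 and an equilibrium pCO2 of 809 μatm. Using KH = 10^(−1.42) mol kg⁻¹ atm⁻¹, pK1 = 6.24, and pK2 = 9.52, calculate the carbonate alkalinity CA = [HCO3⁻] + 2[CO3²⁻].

CA = 4.50 mmol/kg

[CO2*] = KH · pCO2 = 10^(−1.42) × 809×10^-6 = 3.076×10^-5 mol/kg
α₀ = 1/(1 + K1/[H⁺] + K1K2/[H⁺]²) = 1/(1 + 10^+2.11 + 10^+0.94) = 0.007218
DIC = [CO2*]/α₀ = 3.076×10^-5 / 0.007218 = 4.261 mmol/kg
CA = (α₁ + 2α₂)·DIC = (0.9299 + 2×0.06287) × 4.261 = 4.50 mmol/kg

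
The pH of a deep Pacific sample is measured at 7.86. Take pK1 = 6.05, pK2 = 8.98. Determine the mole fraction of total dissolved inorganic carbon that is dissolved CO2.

α₀ = 1 / (1 + K1/[H⁺] + K1K2/[H⁺]²) = 1 / (1 + 10^+1.81 + 10^+0.69)
   = 1 / (1 + 64.565 + 4.8978) = 1/70.463 = 0.01419

α₀ = 0.0142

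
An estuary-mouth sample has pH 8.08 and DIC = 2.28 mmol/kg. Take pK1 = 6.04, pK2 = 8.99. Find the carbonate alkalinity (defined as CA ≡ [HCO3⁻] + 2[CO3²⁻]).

CA = 2.51 mmol/kg

CA = [HCO3⁻] + 2[CO3²⁻] = (α₁ + 2α₂)·DIC
At pH 8.08: [H⁺]/K1 = 10^-2.04 = 0.0091201, K2/[H⁺] = 10^-0.91 = 0.12303
α₁ = 1/(1 + 0.0091201 + 0.12303) = 1/1.1321 = 0.8833; α₂ = α₁·K2/[H⁺] = 0.1087
α₁ + 2α₂ = 1.1006
CA = 1.1006 × 2.28 = 2.51 mmol/kg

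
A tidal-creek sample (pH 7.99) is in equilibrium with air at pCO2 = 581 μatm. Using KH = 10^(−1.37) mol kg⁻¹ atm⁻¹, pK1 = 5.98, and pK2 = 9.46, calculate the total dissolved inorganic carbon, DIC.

DIC = 2.65 mmol/kg

[CO2*] = KH · pCO2 = 10^(−1.37) × 581×10^-6 = 2.478×10^-5 mol/kg
α₀ = 1/(1 + K1/[H⁺] + K1K2/[H⁺]²) = 1/(1 + 10^+2.01 + 10^+0.54) = 0.009364
DIC = [CO2*]/α₀ = 2.478×10^-5 / 0.009364 = 2.65 mmol/kg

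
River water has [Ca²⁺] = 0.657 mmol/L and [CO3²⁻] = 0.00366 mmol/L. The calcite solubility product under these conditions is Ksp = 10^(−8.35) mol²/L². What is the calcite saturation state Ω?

Ω = 0.538

Ksp = 10^(−8.35) = 4.467×10^-9
Ω = [Ca²⁺][CO3²⁻]/Ksp = (0.657×10^-3)(0.00366×10^-3) / 4.467×10^-9 = 0.538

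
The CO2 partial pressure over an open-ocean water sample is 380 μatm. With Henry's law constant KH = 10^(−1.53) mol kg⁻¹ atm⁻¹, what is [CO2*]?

KH = 10^(−1.53) = 2.951×10^-2 mol kg⁻¹ atm⁻¹
[CO2*] = KH · pCO2 = 2.951×10^-2 × 380×10^-6 atm = 1.12×10^-5 mol/kg

[CO2*] = 11.2 μmol/kg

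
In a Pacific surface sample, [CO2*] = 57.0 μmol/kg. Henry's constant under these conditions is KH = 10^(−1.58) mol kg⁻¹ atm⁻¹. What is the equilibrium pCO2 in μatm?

pCO2 = 2170 μatm

KH = 10^(−1.58) = 2.630×10^-2 mol kg⁻¹ atm⁻¹
pCO2 = [CO2*]/KH = 57.0×10^-6 / 2.630×10^-2 = 2.17×10^-3 atm = 2170 μatm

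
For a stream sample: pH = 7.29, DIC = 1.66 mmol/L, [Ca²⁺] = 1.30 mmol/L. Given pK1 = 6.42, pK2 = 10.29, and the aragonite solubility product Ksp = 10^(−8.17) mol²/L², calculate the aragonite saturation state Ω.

Ω = 0.281

α₂ = 1 / (1 + [H⁺]/K2 + [H⁺]²/(K1K2)) = 1 / (1 + 10^+3.00 + 10^+2.13)
   = 1 / (1 + 1000.0 + 134.90) = 1/1135.9 = 0.0008804
[CO3²⁻] = α₂ × DIC = 0.0008804 × 1.66 = 0.001461 mmol/L = 1.461 μmol/L
Ksp = 10^(−8.17) = 6.761×10^-9
Ω = [Ca²⁺][CO3²⁻]/Ksp = (1.30×10^-3)(1.461×10^-6) / 6.761×10^-9 = 0.281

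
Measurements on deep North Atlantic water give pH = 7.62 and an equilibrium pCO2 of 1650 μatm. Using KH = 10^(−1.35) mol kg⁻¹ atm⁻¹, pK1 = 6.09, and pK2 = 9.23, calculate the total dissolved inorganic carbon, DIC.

[CO2*] = KH · pCO2 = 10^(−1.35) × 1650×10^-6 = 7.370×10^-5 mol/kg
α₀ = 1/(1 + K1/[H⁺] + K1K2/[H⁺]²) = 1/(1 + 10^+1.53 + 10^-0.08) = 0.02800
DIC = [CO2*]/α₀ = 7.370×10^-5 / 0.02800 = 2.63 mmol/kg

DIC = 2.63 mmol/kg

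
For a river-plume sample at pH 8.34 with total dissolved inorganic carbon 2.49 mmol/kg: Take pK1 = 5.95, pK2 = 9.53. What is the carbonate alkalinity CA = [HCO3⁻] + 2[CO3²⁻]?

CA = [HCO3⁻] + 2[CO3²⁻] = (α₁ + 2α₂)·DIC
At pH 8.34: [H⁺]/K1 = 10^-2.39 = 0.0040738, K2/[H⁺] = 10^-1.19 = 0.064565
α₁ = 1/(1 + 0.0040738 + 0.064565) = 1/1.0686 = 0.9358; α₂ = α₁·K2/[H⁺] = 0.06042
α₁ + 2α₂ = 1.0566
CA = 1.0566 × 2.49 = 2.63 mmol/kg

CA = 2.63 mmol/kg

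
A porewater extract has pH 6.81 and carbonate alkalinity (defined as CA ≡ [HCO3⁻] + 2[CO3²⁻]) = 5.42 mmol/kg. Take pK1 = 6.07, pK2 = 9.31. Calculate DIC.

DIC = 6.38 mmol/kg

CA = [HCO3⁻] + 2[CO3²⁻] = (α₁ + 2α₂)·DIC
At pH 6.81: [H⁺]/K1 = 10^-0.74 = 0.18197, K2/[H⁺] = 10^-2.50 = 0.0031623
α₁ = 1/(1 + 0.18197 + 0.0031623) = 1/1.1851 = 0.8438; α₂ = α₁·K2/[H⁺] = 0.002668
α₁ + 2α₂ = 0.8491
DIC = CA / (α₁ + 2α₂) = 5.42 / 0.8491 = 6.38 mmol/kg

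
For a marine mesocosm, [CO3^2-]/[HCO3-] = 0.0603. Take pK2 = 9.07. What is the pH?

pH = 7.85

From K2 = [H⁺][CO3^2-]/[HCO3-]:  pH = pK2 + log₁₀([CO3^2-]/[HCO3-])
log₁₀(0.0603) = -1.220
pH = 9.07 + (-1.220) = 7.85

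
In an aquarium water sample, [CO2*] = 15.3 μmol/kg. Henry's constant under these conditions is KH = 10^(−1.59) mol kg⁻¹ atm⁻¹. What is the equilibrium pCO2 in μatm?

pCO2 = 595 μatm

KH = 10^(−1.59) = 2.570×10^-2 mol kg⁻¹ atm⁻¹
pCO2 = [CO2*]/KH = 15.3×10^-6 / 2.570×10^-2 = 5.95×10^-4 atm = 595 μatm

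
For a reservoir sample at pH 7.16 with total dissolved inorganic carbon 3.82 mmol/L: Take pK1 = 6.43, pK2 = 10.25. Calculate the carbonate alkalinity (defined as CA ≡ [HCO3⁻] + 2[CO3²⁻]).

CA = [HCO3⁻] + 2[CO3²⁻] = (α₁ + 2α₂)·DIC
At pH 7.16: [H⁺]/K1 = 10^-0.73 = 0.18621, K2/[H⁺] = 10^-3.09 = 0.00081283
α₁ = 1/(1 + 0.18621 + 0.00081283) = 1/1.1870 = 0.8424; α₂ = α₁·K2/[H⁺] = 0.0006848
α₁ + 2α₂ = 0.8438
CA = 0.8438 × 3.82 = 3.22 mmol/L

CA = 3.22 mmol/L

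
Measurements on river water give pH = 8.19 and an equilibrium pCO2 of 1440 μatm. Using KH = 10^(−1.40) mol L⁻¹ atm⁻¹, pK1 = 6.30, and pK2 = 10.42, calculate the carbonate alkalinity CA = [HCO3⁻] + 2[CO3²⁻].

[CO2*] = KH · pCO2 = 10^(−1.40) × 1440×10^-6 = 5.733×10^-5 mol/L
α₀ = 1/(1 + K1/[H⁺] + K1K2/[H⁺]²) = 1/(1 + 10^+1.89 + 10^-0.34) = 0.01265
DIC = [CO2*]/α₀ = 5.733×10^-5 / 0.01265 = 4.534 mmol/L
CA = (α₁ + 2α₂)·DIC = (0.9816 + 2×0.005780) × 4.534 = 4.50 mmol/L

CA = 4.50 mmol/L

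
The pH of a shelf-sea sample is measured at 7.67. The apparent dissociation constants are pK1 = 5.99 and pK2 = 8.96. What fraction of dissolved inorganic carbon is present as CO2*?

α₀ = 0.0195

α₀ = 1 / (1 + K1/[H⁺] + K1K2/[H⁺]²) = 1 / (1 + 10^+1.68 + 10^+0.39)
   = 1 / (1 + 47.863 + 2.4547) = 1/51.318 = 0.01949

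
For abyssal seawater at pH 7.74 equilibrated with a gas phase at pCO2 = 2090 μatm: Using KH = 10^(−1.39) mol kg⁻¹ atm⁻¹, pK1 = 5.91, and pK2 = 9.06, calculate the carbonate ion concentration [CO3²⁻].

[CO3²⁻] = 0.276 mmol/kg

[CO2*] = KH · pCO2 = 10^(−1.39) × 2090×10^-6 = 8.514×10^-5 mol/kg
α₀ = 1/(1 + K1/[H⁺] + K1K2/[H⁺]²) = 1/(1 + 10^+1.83 + 10^+0.51) = 0.01392
DIC = [CO2*]/α₀ = 8.514×10^-5 / 0.01392 = 6.117 mmol/kg
[CO3²⁻] = α₂·DIC; α₂ = 0.04504, so [CO3²⁻] = 0.04504 × 6.117 = 0.276 mmol/kg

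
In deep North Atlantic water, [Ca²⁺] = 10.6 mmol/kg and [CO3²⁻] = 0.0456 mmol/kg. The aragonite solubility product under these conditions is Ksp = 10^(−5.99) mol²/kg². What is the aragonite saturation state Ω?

Ksp = 10^(−5.99) = 1.023×10^-6
Ω = [Ca²⁺][CO3²⁻]/Ksp = (10.6×10^-3)(0.0456×10^-3) / 1.023×10^-6 = 0.472

Ω = 0.472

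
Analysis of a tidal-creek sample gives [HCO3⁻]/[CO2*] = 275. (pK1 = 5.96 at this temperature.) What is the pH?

From K1 = [H⁺][HCO3⁻]/[CO2*]:  pH = pK1 + log₁₀([HCO3⁻]/[CO2*])
log₁₀(275) = +2.439
pH = 5.96 + (+2.439) = 8.40

pH = 8.40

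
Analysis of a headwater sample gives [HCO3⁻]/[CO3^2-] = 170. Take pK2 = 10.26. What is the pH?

From K2 = [H⁺][CO3^2-]/[HCO3⁻]:  pH = pK2 − log₁₀([HCO3⁻]/[CO3^2-])
log₁₀(170) = +2.230
pH = 10.26 − (+2.230) = 8.03

pH = 8.03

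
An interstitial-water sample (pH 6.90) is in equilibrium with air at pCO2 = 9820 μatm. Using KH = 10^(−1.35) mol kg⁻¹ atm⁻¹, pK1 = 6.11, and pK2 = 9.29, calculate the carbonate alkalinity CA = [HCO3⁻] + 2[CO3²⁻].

CA = 2.73 mmol/kg

[CO2*] = KH · pCO2 = 10^(−1.35) × 9820×10^-6 = 4.386×10^-4 mol/kg
α₀ = 1/(1 + K1/[H⁺] + K1K2/[H⁺]²) = 1/(1 + 10^+0.79 + 10^-1.60) = 0.1391
DIC = [CO2*]/α₀ = 4.386×10^-4 / 0.1391 = 3.154 mmol/kg
CA = (α₁ + 2α₂)·DIC = (0.8574 + 2×0.003493) × 3.154 = 2.73 mmol/kg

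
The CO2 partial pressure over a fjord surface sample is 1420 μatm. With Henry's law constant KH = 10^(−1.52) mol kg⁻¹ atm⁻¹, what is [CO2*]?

KH = 10^(−1.52) = 3.020×10^-2 mol kg⁻¹ atm⁻¹
[CO2*] = KH · pCO2 = 3.020×10^-2 × 1420×10^-6 atm = 4.29×10^-5 mol/kg

[CO2*] = 42.9 μmol/kg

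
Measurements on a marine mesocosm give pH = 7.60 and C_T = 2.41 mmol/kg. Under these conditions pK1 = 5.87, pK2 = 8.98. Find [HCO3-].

α₁ = 1 / (1 + [H⁺]/K1 + K2/[H⁺]) = 1 / (1 + 10^-1.73 + 10^-1.38)
   = 1 / (1 + 0.018621 + 0.041687) = 1/1.0603 = 0.9431
[HCO3⁻] = α₁ × DIC = 0.9431 × 2.41 = 2.27 mmol/kg

[HCO3⁻] = 2.27 mmol/kg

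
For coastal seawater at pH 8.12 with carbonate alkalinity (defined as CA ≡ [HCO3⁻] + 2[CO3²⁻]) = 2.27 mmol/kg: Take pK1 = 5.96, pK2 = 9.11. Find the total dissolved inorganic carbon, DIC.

DIC = 2.09 mmol/kg

CA = [HCO3⁻] + 2[CO3²⁻] = (α₁ + 2α₂)·DIC
At pH 8.12: [H⁺]/K1 = 10^-2.16 = 0.0069183, K2/[H⁺] = 10^-0.99 = 0.10233
α₁ = 1/(1 + 0.0069183 + 0.10233) = 1/1.1092 = 0.9015; α₂ = α₁·K2/[H⁺] = 0.09225
α₁ + 2α₂ = 1.0860
DIC = CA / (α₁ + 2α₂) = 2.27 / 1.0860 = 2.09 mmol/kg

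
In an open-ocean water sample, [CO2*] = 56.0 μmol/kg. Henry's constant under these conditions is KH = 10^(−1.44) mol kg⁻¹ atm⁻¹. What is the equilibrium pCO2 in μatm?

KH = 10^(−1.44) = 3.631×10^-2 mol kg⁻¹ atm⁻¹
pCO2 = [CO2*]/KH = 56.0×10^-6 / 3.631×10^-2 = 1.54×10^-3 atm = 1540 μatm

pCO2 = 1540 μatm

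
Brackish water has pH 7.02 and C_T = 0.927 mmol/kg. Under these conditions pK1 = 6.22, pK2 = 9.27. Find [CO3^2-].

α₂ = 1 / (1 + [H⁺]/K2 + [H⁺]²/(K1K2)) = 1 / (1 + 10^+2.25 + 10^+1.45)
   = 1 / (1 + 177.83 + 28.184) = 1/207.01 = 0.004831
[CO3²⁻] = α₂ × DIC = 0.004831 × 0.927 = 0.00448 mmol/kg = 4.48 μmol/kg

[CO3²⁻] = 4.48 μmol/kg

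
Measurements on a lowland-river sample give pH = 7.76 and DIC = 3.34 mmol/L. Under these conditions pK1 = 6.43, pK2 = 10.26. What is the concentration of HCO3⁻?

α₁ = 1 / (1 + [H⁺]/K1 + K2/[H⁺]) = 1 / (1 + 10^-1.33 + 10^-2.50)
   = 1 / (1 + 0.046774 + 0.0031623) = 1/1.0499 = 0.9524
[HCO3⁻] = α₁ × DIC = 0.9524 × 3.34 = 3.18 mmol/L

[HCO3⁻] = 3.18 mmol/L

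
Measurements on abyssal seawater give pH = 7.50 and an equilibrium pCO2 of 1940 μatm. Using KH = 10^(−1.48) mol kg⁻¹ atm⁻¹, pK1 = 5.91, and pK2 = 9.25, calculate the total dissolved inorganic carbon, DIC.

[CO2*] = KH · pCO2 = 10^(−1.48) × 1940×10^-6 = 6.424×10^-5 mol/kg
α₀ = 1/(1 + K1/[H⁺] + K1K2/[H⁺]²) = 1/(1 + 10^+1.59 + 10^-0.16) = 0.02463
DIC = [CO2*]/α₀ = 6.424×10^-5 / 0.02463 = 2.61 mmol/kg

DIC = 2.61 mmol/kg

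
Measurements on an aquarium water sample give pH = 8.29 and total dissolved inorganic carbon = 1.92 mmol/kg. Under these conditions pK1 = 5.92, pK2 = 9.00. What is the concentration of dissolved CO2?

[CO2*] = 6.83 μmol/kg

α₀ = 1 / (1 + K1/[H⁺] + K1K2/[H⁺]²) = 1 / (1 + 10^+2.37 + 10^+1.66)
   = 1 / (1 + 234.42 + 45.709) = 1/281.13 = 0.003557
[CO2*] = α₀ × DIC = 0.003557 × 1.92 = 0.00683 mmol/kg = 6.83 μmol/kg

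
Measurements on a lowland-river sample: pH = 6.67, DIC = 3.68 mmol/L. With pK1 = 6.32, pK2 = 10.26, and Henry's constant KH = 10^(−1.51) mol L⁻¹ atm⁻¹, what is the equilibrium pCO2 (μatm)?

pCO2 = 3.68×10^4 μatm

α₀ = 1 / (1 + K1/[H⁺] + K1K2/[H⁺]²) = 1 / (1 + 10^+0.35 + 10^-3.24)
   = 1 / (1 + 2.2387 + 0.00057544) = 1/3.2393 = 0.3087
[CO2*] = α₀ × DIC = 0.3087 × 3.68 = 1.136 mmol/L
pCO2 = [CO2*]/KH = 1.136×10^-3 / 3.090×10^-2 = 3.68×10^4 μatm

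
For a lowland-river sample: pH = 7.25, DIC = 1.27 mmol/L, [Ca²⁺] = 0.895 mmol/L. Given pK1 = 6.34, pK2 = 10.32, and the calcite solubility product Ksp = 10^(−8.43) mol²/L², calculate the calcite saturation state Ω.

α₂ = 1 / (1 + [H⁺]/K2 + [H⁺]²/(K1K2)) = 1 / (1 + 10^+3.07 + 10^+2.16)
   = 1 / (1 + 1174.9 + 144.54) = 1/1320.4 = 0.0007573
[CO3²⁻] = α₂ × DIC = 0.0007573 × 1.27 = 0.0009618 mmol/L = 0.9618 μmol/L
Ksp = 10^(−8.43) = 3.715×10^-9
Ω = [Ca²⁺][CO3²⁻]/Ksp = (0.895×10^-3)(9.618×10^-7) / 3.715×10^-9 = 0.232

Ω = 0.232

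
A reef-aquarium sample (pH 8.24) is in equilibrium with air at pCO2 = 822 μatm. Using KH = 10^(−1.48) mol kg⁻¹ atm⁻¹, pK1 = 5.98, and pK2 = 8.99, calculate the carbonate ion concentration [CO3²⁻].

[CO2*] = KH · pCO2 = 10^(−1.48) × 822×10^-6 = 2.722×10^-5 mol/kg
α₀ = 1/(1 + K1/[H⁺] + K1K2/[H⁺]²) = 1/(1 + 10^+2.26 + 10^+1.51) = 0.004644
DIC = [CO2*]/α₀ = 2.722×10^-5 / 0.004644 = 5.861 mmol/kg
[CO3²⁻] = α₂·DIC; α₂ = 0.1503, so [CO3²⁻] = 0.1503 × 5.861 = 0.881 mmol/kg

[CO3²⁻] = 0.881 mmol/kg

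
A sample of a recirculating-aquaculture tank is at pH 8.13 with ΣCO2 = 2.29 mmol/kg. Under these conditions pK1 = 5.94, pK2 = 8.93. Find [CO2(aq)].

α₀ = 1 / (1 + K1/[H⁺] + K1K2/[H⁺]²) = 1 / (1 + 10^+2.19 + 10^+1.39)
   = 1 / (1 + 154.88 + 24.547) = 1/180.43 = 0.005542
[CO2*] = α₀ × DIC = 0.005542 × 2.29 = 0.0127 mmol/kg = 12.7 μmol/kg

[CO2*] = 12.7 μmol/kg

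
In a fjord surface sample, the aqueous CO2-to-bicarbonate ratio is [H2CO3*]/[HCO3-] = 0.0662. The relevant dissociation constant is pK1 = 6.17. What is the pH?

pH = 7.35

From K1 = [H⁺][HCO3-]/[H2CO3*]:  pH = pK1 − log₁₀([H2CO3*]/[HCO3-])
log₁₀(0.0662) = -1.179
pH = 6.17 − (-1.179) = 7.35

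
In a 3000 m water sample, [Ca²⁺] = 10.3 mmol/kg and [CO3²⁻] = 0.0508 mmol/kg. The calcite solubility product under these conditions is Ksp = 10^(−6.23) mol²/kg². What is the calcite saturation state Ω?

Ω = 0.889

Ksp = 10^(−6.23) = 5.888×10^-7
Ω = [Ca²⁺][CO3²⁻]/Ksp = (10.3×10^-3)(0.0508×10^-3) / 5.888×10^-7 = 0.889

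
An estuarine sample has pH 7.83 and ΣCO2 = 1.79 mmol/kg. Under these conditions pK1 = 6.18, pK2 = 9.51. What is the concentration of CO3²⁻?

[CO3²⁻] = 0.0358 mmol/kg

α₂ = 1 / (1 + [H⁺]/K2 + [H⁺]²/(K1K2)) = 1 / (1 + 10^+1.68 + 10^+0.03)
   = 1 / (1 + 47.863 + 1.0715) = 1/49.935 = 0.02003
[CO3²⁻] = α₂ × DIC = 0.02003 × 1.79 = 0.0358 mmol/kg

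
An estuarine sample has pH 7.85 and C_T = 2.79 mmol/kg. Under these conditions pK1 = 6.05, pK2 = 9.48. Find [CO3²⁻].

[CO3²⁻] = 0.0629 mmol/kg

α₂ = 1 / (1 + [H⁺]/K2 + [H⁺]²/(K1K2)) = 1 / (1 + 10^+1.63 + 10^-0.17)
   = 1 / (1 + 42.658 + 0.67608) = 1/44.334 = 0.02256
[CO3²⁻] = α₂ × DIC = 0.02256 × 2.79 = 0.0629 mmol/kg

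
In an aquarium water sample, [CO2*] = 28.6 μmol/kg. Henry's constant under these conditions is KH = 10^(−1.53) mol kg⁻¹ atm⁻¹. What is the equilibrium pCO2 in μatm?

pCO2 = 969 μatm

KH = 10^(−1.53) = 2.951×10^-2 mol kg⁻¹ atm⁻¹
pCO2 = [CO2*]/KH = 28.6×10^-6 / 2.951×10^-2 = 9.69×10^-4 atm = 969 μatm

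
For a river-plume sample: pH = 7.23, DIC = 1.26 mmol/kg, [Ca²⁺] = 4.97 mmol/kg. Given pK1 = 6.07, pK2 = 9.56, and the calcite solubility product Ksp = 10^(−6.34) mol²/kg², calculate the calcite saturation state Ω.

Ω = 0.0597

α₂ = 1 / (1 + [H⁺]/K2 + [H⁺]²/(K1K2)) = 1 / (1 + 10^+2.33 + 10^+1.17)
   = 1 / (1 + 213.80 + 14.791) = 1/229.59 = 0.004356
[CO3²⁻] = α₂ × DIC = 0.004356 × 1.26 = 0.005488 mmol/kg = 5.488 μmol/kg
Ksp = 10^(−6.34) = 4.571×10^-7
Ω = [Ca²⁺][CO3²⁻]/Ksp = (4.97×10^-3)(5.488×10^-6) / 4.571×10^-7 = 0.0597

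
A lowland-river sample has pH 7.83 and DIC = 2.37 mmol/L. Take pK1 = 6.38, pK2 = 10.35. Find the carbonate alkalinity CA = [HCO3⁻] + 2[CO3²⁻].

CA = 2.30 mmol/L

CA = [HCO3⁻] + 2[CO3²⁻] = (α₁ + 2α₂)·DIC
At pH 7.83: [H⁺]/K1 = 10^-1.45 = 0.035481, K2/[H⁺] = 10^-2.52 = 0.0030200
α₁ = 1/(1 + 0.035481 + 0.0030200) = 1/1.0385 = 0.9629; α₂ = α₁·K2/[H⁺] = 0.002908
α₁ + 2α₂ = 0.9687
CA = 0.9687 × 2.37 = 2.30 mmol/L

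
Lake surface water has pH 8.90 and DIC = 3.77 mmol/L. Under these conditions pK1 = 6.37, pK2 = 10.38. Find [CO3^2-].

[CO3²⁻] = 0.120 mmol/L

α₂ = 1 / (1 + [H⁺]/K2 + [H⁺]²/(K1K2)) = 1 / (1 + 10^+1.48 + 10^-1.05)
   = 1 / (1 + 30.200 + 0.089125) = 1/31.289 = 0.03196
[CO3²⁻] = α₂ × DIC = 0.03196 × 3.77 = 0.120 mmol/L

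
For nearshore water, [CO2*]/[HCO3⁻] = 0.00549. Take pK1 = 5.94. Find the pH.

pH = 8.20

From K1 = [H⁺][HCO3⁻]/[CO2*]:  pH = pK1 − log₁₀([CO2*]/[HCO3⁻])
log₁₀(0.00549) = -2.260
pH = 5.94 − (-2.260) = 8.20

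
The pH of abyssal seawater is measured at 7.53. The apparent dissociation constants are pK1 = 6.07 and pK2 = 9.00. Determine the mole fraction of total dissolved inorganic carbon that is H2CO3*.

α₀ = 1 / (1 + K1/[H⁺] + K1K2/[H⁺]²) = 1 / (1 + 10^+1.46 + 10^-0.01)
   = 1 / (1 + 28.840 + 0.97724) = 1/30.818 = 0.03245

α₀ = 0.0324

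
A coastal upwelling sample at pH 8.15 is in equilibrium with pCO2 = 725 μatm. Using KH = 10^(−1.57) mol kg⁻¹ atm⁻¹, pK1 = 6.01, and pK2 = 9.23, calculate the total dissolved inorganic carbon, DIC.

DIC = 2.94 mmol/kg

[CO2*] = KH · pCO2 = 10^(−1.57) × 725×10^-6 = 1.951×10^-5 mol/kg
α₀ = 1/(1 + K1/[H⁺] + K1K2/[H⁺]²) = 1/(1 + 10^+2.14 + 10^+1.06) = 0.006644
DIC = [CO2*]/α₀ = 1.951×10^-5 / 0.006644 = 2.94 mmol/kg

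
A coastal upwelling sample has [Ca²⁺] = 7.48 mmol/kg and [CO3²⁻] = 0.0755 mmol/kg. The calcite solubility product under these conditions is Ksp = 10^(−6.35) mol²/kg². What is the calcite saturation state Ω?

Ω = 1.26

Ksp = 10^(−6.35) = 4.467×10^-7
Ω = [Ca²⁺][CO3²⁻]/Ksp = (7.48×10^-3)(0.0755×10^-3) / 4.467×10^-7 = 1.26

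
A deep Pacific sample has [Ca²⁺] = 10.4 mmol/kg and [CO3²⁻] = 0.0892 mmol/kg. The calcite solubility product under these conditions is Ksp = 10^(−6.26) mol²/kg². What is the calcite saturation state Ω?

Ksp = 10^(−6.26) = 5.495×10^-7
Ω = [Ca²⁺][CO3²⁻]/Ksp = (10.4×10^-3)(0.0892×10^-3) / 5.495×10^-7 = 1.69

Ω = 1.69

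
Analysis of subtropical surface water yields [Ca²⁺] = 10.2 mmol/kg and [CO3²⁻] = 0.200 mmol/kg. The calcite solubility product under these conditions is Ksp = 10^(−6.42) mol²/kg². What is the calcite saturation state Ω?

Ksp = 10^(−6.42) = 3.802×10^-7
Ω = [Ca²⁺][CO3²⁻]/Ksp = (10.2×10^-3)(0.200×10^-3) / 3.802×10^-7 = 5.37

Ω = 5.37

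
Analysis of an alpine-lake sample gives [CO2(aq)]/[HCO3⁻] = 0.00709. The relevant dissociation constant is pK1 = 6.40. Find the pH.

From K1 = [H⁺][HCO3⁻]/[CO2(aq)]:  pH = pK1 − log₁₀([CO2(aq)]/[HCO3⁻])
log₁₀(0.00709) = -2.149
pH = 6.40 − (-2.149) = 8.55

pH = 8.55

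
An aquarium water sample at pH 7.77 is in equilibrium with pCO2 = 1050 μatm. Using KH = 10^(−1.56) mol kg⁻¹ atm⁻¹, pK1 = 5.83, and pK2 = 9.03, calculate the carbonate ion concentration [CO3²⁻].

[CO3²⁻] = 0.138 mmol/kg

[CO2*] = KH · pCO2 = 10^(−1.56) × 1050×10^-6 = 2.892×10^-5 mol/kg
α₀ = 1/(1 + K1/[H⁺] + K1K2/[H⁺]²) = 1/(1 + 10^+1.94 + 10^+0.68) = 0.01077
DIC = [CO2*]/α₀ = 2.892×10^-5 / 0.01077 = 2.686 mmol/kg
[CO3²⁻] = α₂·DIC; α₂ = 0.05153, so [CO3²⁻] = 0.05153 × 2.686 = 0.138 mmol/kg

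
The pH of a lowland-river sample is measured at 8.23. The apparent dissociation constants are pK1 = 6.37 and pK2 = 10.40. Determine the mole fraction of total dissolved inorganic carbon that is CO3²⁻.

α₂ = 0.00662

α₂ = 1 / (1 + [H⁺]/K2 + [H⁺]²/(K1K2)) = 1 / (1 + 10^+2.17 + 10^+0.31)
   = 1 / (1 + 147.91 + 2.0417) = 1/150.95 = 0.006625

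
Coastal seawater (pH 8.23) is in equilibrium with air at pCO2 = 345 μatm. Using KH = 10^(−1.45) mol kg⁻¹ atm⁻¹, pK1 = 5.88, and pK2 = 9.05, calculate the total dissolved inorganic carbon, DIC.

[CO2*] = KH · pCO2 = 10^(−1.45) × 345×10^-6 = 1.224×10^-5 mol/kg
α₀ = 1/(1 + K1/[H⁺] + K1K2/[H⁺]²) = 1/(1 + 10^+2.35 + 10^+1.53) = 0.003865
DIC = [CO2*]/α₀ = 1.224×10^-5 / 0.003865 = 3.17 mmol/kg

DIC = 3.17 mmol/kg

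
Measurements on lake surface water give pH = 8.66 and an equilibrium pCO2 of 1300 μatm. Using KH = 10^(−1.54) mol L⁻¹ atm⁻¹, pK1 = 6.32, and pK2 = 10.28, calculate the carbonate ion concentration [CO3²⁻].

[CO3²⁻] = 0.197 mmol/L

[CO2*] = KH · pCO2 = 10^(−1.54) × 1300×10^-6 = 3.749×10^-5 mol/L
α₀ = 1/(1 + K1/[H⁺] + K1K2/[H⁺]²) = 1/(1 + 10^+2.34 + 10^+0.72) = 0.004444
DIC = [CO2*]/α₀ = 3.749×10^-5 / 0.004444 = 8.437 mmol/L
[CO3²⁻] = α₂·DIC; α₂ = 0.02332, so [CO3²⁻] = 0.02332 × 8.437 = 0.197 mmol/L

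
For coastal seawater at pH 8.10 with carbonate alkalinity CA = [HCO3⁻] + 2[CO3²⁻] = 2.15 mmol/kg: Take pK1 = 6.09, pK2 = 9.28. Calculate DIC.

DIC = 2.04 mmol/kg

CA = [HCO3⁻] + 2[CO3²⁻] = (α₁ + 2α₂)·DIC
At pH 8.10: [H⁺]/K1 = 10^-2.01 = 0.0097724, K2/[H⁺] = 10^-1.18 = 0.066069
α₁ = 1/(1 + 0.0097724 + 0.066069) = 1/1.0758 = 0.9295; α₂ = α₁·K2/[H⁺] = 0.06141
α₁ + 2α₂ = 1.0523
DIC = CA / (α₁ + 2α₂) = 2.15 / 1.0523 = 2.04 mmol/kg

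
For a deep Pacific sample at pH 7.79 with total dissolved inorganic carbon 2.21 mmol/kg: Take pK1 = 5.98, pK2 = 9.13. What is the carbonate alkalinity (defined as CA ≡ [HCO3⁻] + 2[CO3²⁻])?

CA = 2.27 mmol/kg

CA = [HCO3⁻] + 2[CO3²⁻] = (α₁ + 2α₂)·DIC
At pH 7.79: [H⁺]/K1 = 10^-1.81 = 0.015488, K2/[H⁺] = 10^-1.34 = 0.045709
α₁ = 1/(1 + 0.015488 + 0.045709) = 1/1.0612 = 0.9423; α₂ = α₁·K2/[H⁺] = 0.04307
α₁ + 2α₂ = 1.0285
CA = 1.0285 × 2.21 = 2.27 mmol/kg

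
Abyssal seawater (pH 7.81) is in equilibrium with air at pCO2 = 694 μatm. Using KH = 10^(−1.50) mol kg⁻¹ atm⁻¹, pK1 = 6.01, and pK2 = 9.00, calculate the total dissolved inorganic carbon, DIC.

[CO2*] = KH · pCO2 = 10^(−1.50) × 694×10^-6 = 2.195×10^-5 mol/kg
α₀ = 1/(1 + K1/[H⁺] + K1K2/[H⁺]²) = 1/(1 + 10^+1.80 + 10^+0.61) = 0.01467
DIC = [CO2*]/α₀ = 2.195×10^-5 / 0.01467 = 1.50 mmol/kg

DIC = 1.50 mmol/kg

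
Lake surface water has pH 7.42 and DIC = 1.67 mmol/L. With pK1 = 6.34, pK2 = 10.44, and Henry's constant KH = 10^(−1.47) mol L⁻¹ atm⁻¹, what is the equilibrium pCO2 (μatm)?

pCO2 = 3780 μatm

α₀ = 1 / (1 + K1/[H⁺] + K1K2/[H⁺]²) = 1 / (1 + 10^+1.08 + 10^-1.94)
   = 1 / (1 + 12.023 + 0.011482) = 1/13.034 = 0.07672
[CO2*] = α₀ × DIC = 0.07672 × 1.67 = 0.1281 mmol/L
pCO2 = [CO2*]/KH = 1.281×10^-4 / 3.388×10^-2 = 3780 μatm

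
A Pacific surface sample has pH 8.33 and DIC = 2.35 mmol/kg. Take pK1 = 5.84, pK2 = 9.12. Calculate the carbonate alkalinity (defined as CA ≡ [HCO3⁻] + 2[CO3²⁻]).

CA = [HCO3⁻] + 2[CO3²⁻] = (α₁ + 2α₂)·DIC
At pH 8.33: [H⁺]/K1 = 10^-2.49 = 0.0032359, K2/[H⁺] = 10^-0.79 = 0.16218
α₁ = 1/(1 + 0.0032359 + 0.16218) = 1/1.1654 = 0.8581; α₂ = α₁·K2/[H⁺] = 0.1392
α₁ + 2α₂ = 1.1364
CA = 1.1364 × 2.35 = 2.67 mmol/kg

CA = 2.67 mmol/kg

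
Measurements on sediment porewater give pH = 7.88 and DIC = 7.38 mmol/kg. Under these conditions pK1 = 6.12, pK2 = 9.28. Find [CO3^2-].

[CO3²⁻] = 0.278 mmol/kg

α₂ = 1 / (1 + [H⁺]/K2 + [H⁺]²/(K1K2)) = 1 / (1 + 10^+1.40 + 10^-0.36)
   = 1 / (1 + 25.119 + 0.43652) = 1/26.555 = 0.03766
[CO3²⁻] = α₂ × DIC = 0.03766 × 7.38 = 0.278 mmol/kg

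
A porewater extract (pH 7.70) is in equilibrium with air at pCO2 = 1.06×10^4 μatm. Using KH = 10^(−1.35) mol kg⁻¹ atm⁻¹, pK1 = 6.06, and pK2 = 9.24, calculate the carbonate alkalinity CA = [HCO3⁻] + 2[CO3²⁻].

CA = 21.9 mmol/kg

[CO2*] = KH · pCO2 = 10^(−1.35) × 1.06×10^4×10^-6 = 4.735×10^-4 mol/kg
α₀ = 1/(1 + K1/[H⁺] + K1K2/[H⁺]²) = 1/(1 + 10^+1.64 + 10^+0.10) = 0.02178
DIC = [CO2*]/α₀ = 4.735×10^-4 / 0.02178 = 21.74 mmol/kg
CA = (α₁ + 2α₂)·DIC = (0.9508 + 2×0.02742) × 21.74 = 21.9 mmol/kg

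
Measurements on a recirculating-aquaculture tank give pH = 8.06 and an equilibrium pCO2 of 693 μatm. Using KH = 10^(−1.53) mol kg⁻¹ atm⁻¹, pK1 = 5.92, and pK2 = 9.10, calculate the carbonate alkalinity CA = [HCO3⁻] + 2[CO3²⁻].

[CO2*] = KH · pCO2 = 10^(−1.53) × 693×10^-6 = 2.045×10^-5 mol/kg
α₀ = 1/(1 + K1/[H⁺] + K1K2/[H⁺]²) = 1/(1 + 10^+2.14 + 10^+1.10) = 0.006595
DIC = [CO2*]/α₀ = 2.045×10^-5 / 0.006595 = 3.101 mmol/kg
CA = (α₁ + 2α₂)·DIC = (0.9104 + 2×0.08303) × 3.101 = 3.34 mmol/kg

CA = 3.34 mmol/kg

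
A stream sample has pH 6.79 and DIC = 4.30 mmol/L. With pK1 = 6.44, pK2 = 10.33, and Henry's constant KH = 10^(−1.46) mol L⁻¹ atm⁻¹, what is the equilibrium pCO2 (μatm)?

pCO2 = 3.83×10^4 μatm

α₀ = 1 / (1 + K1/[H⁺] + K1K2/[H⁺]²) = 1 / (1 + 10^+0.35 + 10^-3.19)
   = 1 / (1 + 2.2387 + 0.00064565) = 1/3.2394 = 0.3087
[CO2*] = α₀ × DIC = 0.3087 × 4.30 = 1.327 mmol/L
pCO2 = [CO2*]/KH = 1.327×10^-3 / 3.467×10^-2 = 3.83×10^4 μatm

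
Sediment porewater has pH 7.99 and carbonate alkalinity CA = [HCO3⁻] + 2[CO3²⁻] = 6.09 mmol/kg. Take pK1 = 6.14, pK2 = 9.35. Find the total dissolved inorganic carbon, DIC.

CA = [HCO3⁻] + 2[CO3²⁻] = (α₁ + 2α₂)·DIC
At pH 7.99: [H⁺]/K1 = 10^-1.85 = 0.014125, K2/[H⁺] = 10^-1.36 = 0.043652
α₁ = 1/(1 + 0.014125 + 0.043652) = 1/1.0578 = 0.9454; α₂ = α₁·K2/[H⁺] = 0.04127
α₁ + 2α₂ = 1.0279
DIC = CA / (α₁ + 2α₂) = 6.09 / 1.0279 = 5.92 mmol/kg

DIC = 5.92 mmol/kg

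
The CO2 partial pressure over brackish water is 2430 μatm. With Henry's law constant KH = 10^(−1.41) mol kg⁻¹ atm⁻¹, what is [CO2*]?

KH = 10^(−1.41) = 3.890×10^-2 mol kg⁻¹ atm⁻¹
[CO2*] = KH · pCO2 = 3.890×10^-2 × 2430×10^-6 atm = 9.45×10^-5 mol/kg

[CO2*] = 94.5 μmol/kg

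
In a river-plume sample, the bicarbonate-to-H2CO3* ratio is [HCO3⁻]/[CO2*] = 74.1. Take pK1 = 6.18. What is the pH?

From K1 = [H⁺][HCO3⁻]/[CO2*]:  pH = pK1 + log₁₀([HCO3⁻]/[CO2*])
log₁₀(74.1) = +1.870
pH = 6.18 + (+1.870) = 8.05

pH = 8.05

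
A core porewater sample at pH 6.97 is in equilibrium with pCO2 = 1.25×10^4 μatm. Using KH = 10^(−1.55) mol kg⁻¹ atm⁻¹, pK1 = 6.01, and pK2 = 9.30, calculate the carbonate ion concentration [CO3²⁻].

[CO3²⁻] = 15.0 μmol/kg

[CO2*] = KH · pCO2 = 10^(−1.55) × 1.25×10^4×10^-6 = 3.523×10^-4 mol/kg
α₀ = 1/(1 + K1/[H⁺] + K1K2/[H⁺]²) = 1/(1 + 10^+0.96 + 10^-1.37) = 0.09840
DIC = [CO2*]/α₀ = 3.523×10^-4 / 0.09840 = 3.580 mmol/kg
[CO3²⁻] = α₂·DIC; α₂ = 0.004197, so [CO3²⁻] = 0.004197 × 3.580 = 0.0150 mmol/kg = 15.0 μmol/kg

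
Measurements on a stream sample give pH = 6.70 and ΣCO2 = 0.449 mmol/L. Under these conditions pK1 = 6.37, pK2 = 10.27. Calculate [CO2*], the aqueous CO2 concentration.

α₀ = 1 / (1 + K1/[H⁺] + K1K2/[H⁺]²) = 1 / (1 + 10^+0.33 + 10^-3.24)
   = 1 / (1 + 2.1380 + 0.00057544) = 1/3.1385 = 0.3186
[CO2*] = α₀ × DIC = 0.3186 × 0.449 = 0.143 mmol/L

[CO2*] = 0.143 mmol/L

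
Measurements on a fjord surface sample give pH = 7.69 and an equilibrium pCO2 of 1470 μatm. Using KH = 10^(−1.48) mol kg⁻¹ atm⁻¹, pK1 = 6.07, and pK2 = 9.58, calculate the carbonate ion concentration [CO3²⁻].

[CO2*] = KH · pCO2 = 10^(−1.48) × 1470×10^-6 = 4.868×10^-5 mol/kg
α₀ = 1/(1 + K1/[H⁺] + K1K2/[H⁺]²) = 1/(1 + 10^+1.62 + 10^-0.27) = 0.02314
DIC = [CO2*]/α₀ = 4.868×10^-5 / 0.02314 = 2.104 mmol/kg
[CO3²⁻] = α₂·DIC; α₂ = 0.01242, so [CO3²⁻] = 0.01242 × 2.104 = 0.0261 mmol/kg

[CO3²⁻] = 0.0261 mmol/kg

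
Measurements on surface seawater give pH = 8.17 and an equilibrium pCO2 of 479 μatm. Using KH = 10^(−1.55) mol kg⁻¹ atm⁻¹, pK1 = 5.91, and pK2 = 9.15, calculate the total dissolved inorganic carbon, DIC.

DIC = 2.73 mmol/kg

[CO2*] = KH · pCO2 = 10^(−1.55) × 479×10^-6 = 1.350×10^-5 mol/kg
α₀ = 1/(1 + K1/[H⁺] + K1K2/[H⁺]²) = 1/(1 + 10^+2.26 + 10^+1.28) = 0.004950
DIC = [CO2*]/α₀ = 1.350×10^-5 / 0.004950 = 2.73 mmol/kg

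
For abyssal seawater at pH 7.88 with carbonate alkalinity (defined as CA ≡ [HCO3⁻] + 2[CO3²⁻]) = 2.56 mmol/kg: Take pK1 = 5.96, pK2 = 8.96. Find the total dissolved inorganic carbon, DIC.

DIC = 2.40 mmol/kg

CA = [HCO3⁻] + 2[CO3²⁻] = (α₁ + 2α₂)·DIC
At pH 7.88: [H⁺]/K1 = 10^-1.92 = 0.012023, K2/[H⁺] = 10^-1.08 = 0.083176
α₁ = 1/(1 + 0.012023 + 0.083176) = 1/1.0952 = 0.9131; α₂ = α₁·K2/[H⁺] = 0.07595
α₁ + 2α₂ = 1.0650
DIC = CA / (α₁ + 2α₂) = 2.56 / 1.0650 = 2.40 mmol/kg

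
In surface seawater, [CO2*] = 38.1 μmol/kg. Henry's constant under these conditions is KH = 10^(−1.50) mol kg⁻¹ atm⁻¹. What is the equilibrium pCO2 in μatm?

pCO2 = 1200 μatm

KH = 10^(−1.50) = 3.162×10^-2 mol kg⁻¹ atm⁻¹
pCO2 = [CO2*]/KH = 38.1×10^-6 / 3.162×10^-2 = 1.20×10^-3 atm = 1200 μatm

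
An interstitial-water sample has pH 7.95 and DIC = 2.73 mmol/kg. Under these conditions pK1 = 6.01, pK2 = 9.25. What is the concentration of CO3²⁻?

α₂ = 1 / (1 + [H⁺]/K2 + [H⁺]²/(K1K2)) = 1 / (1 + 10^+1.30 + 10^-0.64)
   = 1 / (1 + 19.953 + 0.22909) = 1/21.182 = 0.04721
[CO3²⁻] = α₂ × DIC = 0.04721 × 2.73 = 0.129 mmol/kg

[CO3²⁻] = 0.129 mmol/kg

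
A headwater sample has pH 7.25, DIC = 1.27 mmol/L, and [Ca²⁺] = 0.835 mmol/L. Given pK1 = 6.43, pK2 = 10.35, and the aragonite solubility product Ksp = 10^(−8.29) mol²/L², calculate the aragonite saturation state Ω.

α₂ = 1 / (1 + [H⁺]/K2 + [H⁺]²/(K1K2)) = 1 / (1 + 10^+3.10 + 10^+2.28)
   = 1 / (1 + 1258.9 + 190.55) = 1/1450.5 = 0.0006894
[CO3²⁻] = α₂ × DIC = 0.0006894 × 1.27 = 0.0008756 mmol/L = 0.8756 μmol/L
Ksp = 10^(−8.29) = 5.129×10^-9
Ω = [Ca²⁺][CO3²⁻]/Ksp = (0.835×10^-3)(8.756×10^-7) / 5.129×10^-9 = 0.143

Ω = 0.143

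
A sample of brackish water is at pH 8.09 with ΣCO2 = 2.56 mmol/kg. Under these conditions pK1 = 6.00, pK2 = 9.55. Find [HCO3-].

[HCO3⁻] = 2.45 mmol/kg

α₁ = 1 / (1 + [H⁺]/K1 + K2/[H⁺]) = 1 / (1 + 10^-2.09 + 10^-1.46)
   = 1 / (1 + 0.0081283 + 0.034674) = 1/1.0428 = 0.9590
[HCO3⁻] = α₁ × DIC = 0.9590 × 2.56 = 2.45 mmol/kg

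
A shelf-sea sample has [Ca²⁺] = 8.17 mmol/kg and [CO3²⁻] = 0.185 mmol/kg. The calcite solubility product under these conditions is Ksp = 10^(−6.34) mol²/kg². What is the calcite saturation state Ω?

Ω = 3.31

Ksp = 10^(−6.34) = 4.571×10^-7
Ω = [Ca²⁺][CO3²⁻]/Ksp = (8.17×10^-3)(0.185×10^-3) / 4.571×10^-7 = 3.31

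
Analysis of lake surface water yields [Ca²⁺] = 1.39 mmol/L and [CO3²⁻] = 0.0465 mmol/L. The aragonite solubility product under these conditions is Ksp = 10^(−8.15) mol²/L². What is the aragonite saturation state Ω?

Ω = 9.13

Ksp = 10^(−8.15) = 7.079×10^-9
Ω = [Ca²⁺][CO3²⁻]/Ksp = (1.39×10^-3)(0.0465×10^-3) / 7.079×10^-9 = 9.13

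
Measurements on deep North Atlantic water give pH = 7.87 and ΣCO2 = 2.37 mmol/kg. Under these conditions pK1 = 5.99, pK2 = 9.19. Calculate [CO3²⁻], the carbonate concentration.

α₂ = 1 / (1 + [H⁺]/K2 + [H⁺]²/(K1K2)) = 1 / (1 + 10^+1.32 + 10^-0.56)
   = 1 / (1 + 20.893 + 0.27542) = 1/22.168 = 0.04511
[CO3²⁻] = α₂ × DIC = 0.04511 × 2.37 = 0.107 mmol/kg

[CO3²⁻] = 0.107 mmol/kg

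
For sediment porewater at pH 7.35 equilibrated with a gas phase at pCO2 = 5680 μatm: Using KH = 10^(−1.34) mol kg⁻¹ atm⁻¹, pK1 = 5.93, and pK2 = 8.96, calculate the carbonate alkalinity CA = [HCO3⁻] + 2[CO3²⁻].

CA = 7.16 mmol/kg

[CO2*] = KH · pCO2 = 10^(−1.34) × 5680×10^-6 = 2.596×10^-4 mol/kg
α₀ = 1/(1 + K1/[H⁺] + K1K2/[H⁺]²) = 1/(1 + 10^+1.42 + 10^-0.19) = 0.03578
DIC = [CO2*]/α₀ = 2.596×10^-4 / 0.03578 = 7.256 mmol/kg
CA = (α₁ + 2α₂)·DIC = (0.9411 + 2×0.02310) × 7.256 = 7.16 mmol/kg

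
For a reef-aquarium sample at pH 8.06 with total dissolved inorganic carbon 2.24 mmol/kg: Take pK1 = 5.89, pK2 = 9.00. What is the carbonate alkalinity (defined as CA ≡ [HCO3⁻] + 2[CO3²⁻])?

CA = [HCO3⁻] + 2[CO3²⁻] = (α₁ + 2α₂)·DIC
At pH 8.06: [H⁺]/K1 = 10^-2.17 = 0.0067608, K2/[H⁺] = 10^-0.94 = 0.11482
α₁ = 1/(1 + 0.0067608 + 0.11482) = 1/1.1216 = 0.8916; α₂ = α₁·K2/[H⁺] = 0.1024
α₁ + 2α₂ = 1.0963
CA = 1.0963 × 2.24 = 2.46 mmol/kg

CA = 2.46 mmol/kg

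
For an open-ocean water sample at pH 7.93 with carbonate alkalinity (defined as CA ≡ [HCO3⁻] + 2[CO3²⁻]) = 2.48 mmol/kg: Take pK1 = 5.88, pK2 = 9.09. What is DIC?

CA = [HCO3⁻] + 2[CO3²⁻] = (α₁ + 2α₂)·DIC
At pH 7.93: [H⁺]/K1 = 10^-2.05 = 0.0089125, K2/[H⁺] = 10^-1.16 = 0.069183
α₁ = 1/(1 + 0.0089125 + 0.069183) = 1/1.0781 = 0.9276; α₂ = α₁·K2/[H⁺] = 0.06417
α₁ + 2α₂ = 1.0559
DIC = CA / (α₁ + 2α₂) = 2.48 / 1.0559 = 2.35 mmol/kg

DIC = 2.35 mmol/kg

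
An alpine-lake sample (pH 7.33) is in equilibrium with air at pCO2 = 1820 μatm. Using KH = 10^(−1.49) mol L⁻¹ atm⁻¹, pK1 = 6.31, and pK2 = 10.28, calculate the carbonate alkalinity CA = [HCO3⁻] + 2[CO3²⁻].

CA = 0.618 mmol/L

[CO2*] = KH · pCO2 = 10^(−1.49) × 1820×10^-6 = 5.889×10^-5 mol/L
α₀ = 1/(1 + K1/[H⁺] + K1K2/[H⁺]²) = 1/(1 + 10^+1.02 + 10^-1.93) = 0.08708
DIC = [CO2*]/α₀ = 5.889×10^-5 / 0.08708 = 0.6763 mmol/L
CA = (α₁ + 2α₂)·DIC = (0.9119 + 2×0.001023) × 0.6763 = 0.618 mmol/L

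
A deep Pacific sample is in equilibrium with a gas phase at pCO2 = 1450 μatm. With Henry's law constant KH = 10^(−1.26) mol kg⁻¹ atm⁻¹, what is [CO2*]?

[CO2*] = 79.7 μmol/kg

KH = 10^(−1.26) = 5.495×10^-2 mol kg⁻¹ atm⁻¹
[CO2*] = KH · pCO2 = 5.495×10^-2 × 1450×10^-6 atm = 7.97×10^-5 mol/kg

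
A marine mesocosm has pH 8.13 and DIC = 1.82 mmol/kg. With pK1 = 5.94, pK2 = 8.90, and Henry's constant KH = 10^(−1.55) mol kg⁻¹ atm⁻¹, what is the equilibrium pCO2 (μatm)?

α₀ = 1 / (1 + K1/[H⁺] + K1K2/[H⁺]²) = 1 / (1 + 10^+2.19 + 10^+1.42)
   = 1 / (1 + 154.88 + 26.303) = 1/182.18 = 0.005489
[CO2*] = α₀ × DIC = 0.005489 × 1.82 = 0.009990 mmol/kg = 9.990 μmol/kg
pCO2 = [CO2*]/KH = 9.990×10^-6 / 2.818×10^-2 = 354 μatm

pCO2 = 354 μatm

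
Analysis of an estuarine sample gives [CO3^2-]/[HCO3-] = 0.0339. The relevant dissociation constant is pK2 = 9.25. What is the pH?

pH = 7.78

From K2 = [H⁺][CO3^2-]/[HCO3-]:  pH = pK2 + log₁₀([CO3^2-]/[HCO3-])
log₁₀(0.0339) = -1.470
pH = 9.25 + (-1.470) = 7.78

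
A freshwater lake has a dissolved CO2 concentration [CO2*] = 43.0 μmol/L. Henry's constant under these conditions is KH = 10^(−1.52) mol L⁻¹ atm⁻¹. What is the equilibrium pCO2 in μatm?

KH = 10^(−1.52) = 3.020×10^-2 mol L⁻¹ atm⁻¹
pCO2 = [CO2*]/KH = 43.0×10^-6 / 3.020×10^-2 = 1.42×10^-3 atm = 1420 μatm

pCO2 = 1420 μatm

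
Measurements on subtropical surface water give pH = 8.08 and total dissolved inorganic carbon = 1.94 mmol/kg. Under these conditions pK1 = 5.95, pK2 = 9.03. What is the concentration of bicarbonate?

α₁ = 1 / (1 + [H⁺]/K1 + K2/[H⁺]) = 1 / (1 + 10^-2.13 + 10^-0.95)
   = 1 / (1 + 0.0074131 + 0.11220) = 1/1.1196 = 0.8932
[HCO3⁻] = α₁ × DIC = 0.8932 × 1.94 = 1.73 mmol/kg

[HCO3⁻] = 1.73 mmol/kg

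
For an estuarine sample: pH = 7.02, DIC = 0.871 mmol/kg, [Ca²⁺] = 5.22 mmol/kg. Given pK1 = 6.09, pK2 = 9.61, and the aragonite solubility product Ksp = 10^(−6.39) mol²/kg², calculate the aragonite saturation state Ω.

α₂ = 1 / (1 + [H⁺]/K2 + [H⁺]²/(K1K2)) = 1 / (1 + 10^+2.59 + 10^+1.66)
   = 1 / (1 + 389.05 + 45.709) = 1/435.75 = 0.002295
[CO3²⁻] = α₂ × DIC = 0.002295 × 0.871 = 0.001999 mmol/kg = 1.999 μmol/kg
Ksp = 10^(−6.39) = 4.074×10^-7
Ω = [Ca²⁺][CO3²⁻]/Ksp = (5.22×10^-3)(1.999×10^-6) / 4.074×10^-7 = 0.0256

Ω = 0.0256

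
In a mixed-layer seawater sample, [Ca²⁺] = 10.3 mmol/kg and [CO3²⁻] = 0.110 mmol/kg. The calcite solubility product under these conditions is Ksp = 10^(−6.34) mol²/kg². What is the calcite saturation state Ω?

Ω = 2.48

Ksp = 10^(−6.34) = 4.571×10^-7
Ω = [Ca²⁺][CO3²⁻]/Ksp = (10.3×10^-3)(0.110×10^-3) / 4.571×10^-7 = 2.48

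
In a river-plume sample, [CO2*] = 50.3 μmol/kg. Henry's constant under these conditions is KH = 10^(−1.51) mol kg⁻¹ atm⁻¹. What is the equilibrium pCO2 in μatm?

KH = 10^(−1.51) = 3.090×10^-2 mol kg⁻¹ atm⁻¹
pCO2 = [CO2*]/KH = 50.3×10^-6 / 3.090×10^-2 = 1.63×10^-3 atm = 1630 μatm

pCO2 = 1630 μatm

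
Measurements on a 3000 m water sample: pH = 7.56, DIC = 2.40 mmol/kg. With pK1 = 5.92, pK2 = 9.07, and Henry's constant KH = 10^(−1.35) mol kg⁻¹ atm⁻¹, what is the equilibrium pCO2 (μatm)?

pCO2 = 1170 μatm

α₀ = 1 / (1 + K1/[H⁺] + K1K2/[H⁺]²) = 1 / (1 + 10^+1.64 + 10^+0.13)
   = 1 / (1 + 43.652 + 1.3490) = 1/46.001 = 0.02174
[CO2*] = α₀ × DIC = 0.02174 × 2.40 = 0.05217 mmol/kg
pCO2 = [CO2*]/KH = 5.217×10^-5 / 4.467×10^-2 = 1170 μatm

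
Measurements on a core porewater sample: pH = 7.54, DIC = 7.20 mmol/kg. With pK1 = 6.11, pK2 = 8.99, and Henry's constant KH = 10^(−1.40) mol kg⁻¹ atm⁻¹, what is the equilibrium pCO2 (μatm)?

α₀ = 1 / (1 + K1/[H⁺] + K1K2/[H⁺]²) = 1 / (1 + 10^+1.43 + 10^-0.02)
   = 1 / (1 + 26.915 + 0.95499) = 1/28.870 = 0.03464
[CO2*] = α₀ × DIC = 0.03464 × 7.20 = 0.2494 mmol/kg
pCO2 = [CO2*]/KH = 2.494×10^-4 / 3.981×10^-2 = 6260 μatm

pCO2 = 6260 μatm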